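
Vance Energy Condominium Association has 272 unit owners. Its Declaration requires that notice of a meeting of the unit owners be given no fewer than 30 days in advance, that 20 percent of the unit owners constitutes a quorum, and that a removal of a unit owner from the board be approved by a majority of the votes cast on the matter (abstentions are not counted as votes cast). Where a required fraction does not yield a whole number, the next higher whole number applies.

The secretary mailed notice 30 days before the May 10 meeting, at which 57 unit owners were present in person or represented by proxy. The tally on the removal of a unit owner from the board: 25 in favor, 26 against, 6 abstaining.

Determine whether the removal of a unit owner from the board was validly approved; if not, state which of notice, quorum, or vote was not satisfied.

Invalid — vote requirement not satisfied.

Notice: 30 days given; 30 required. Satisfied.
Quorum: 20% of 272 = 54.40, rounded up to 55; 57 present. Satisfied.
Vote: requires a majority of the votes cast (57 − 6 abstaining = 51); a majority of 51 is 26, so 26 needed; 25 in favor. Not satisfied.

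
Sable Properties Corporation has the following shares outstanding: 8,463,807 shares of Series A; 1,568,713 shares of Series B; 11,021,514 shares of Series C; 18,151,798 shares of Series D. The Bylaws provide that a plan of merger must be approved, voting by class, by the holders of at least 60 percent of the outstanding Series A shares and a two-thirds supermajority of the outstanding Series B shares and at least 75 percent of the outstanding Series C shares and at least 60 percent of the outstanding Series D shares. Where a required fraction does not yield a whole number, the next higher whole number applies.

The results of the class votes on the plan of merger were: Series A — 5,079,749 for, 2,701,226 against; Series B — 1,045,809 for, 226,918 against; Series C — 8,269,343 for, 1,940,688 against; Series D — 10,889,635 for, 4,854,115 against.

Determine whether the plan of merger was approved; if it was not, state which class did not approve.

Series A: 3/5 of 8463807 = 5078284.20, rounded up to 5078285; 5,078,285 required, 5,079,749 in favor — approved.
Series B: 2/3 of 1568713 = 1045808.67, rounded up to 1045809; 1,045,809 required, 1,045,809 in favor — approved.
Series C: 3/4 of 11021514 = 8266135.50, rounded up to 8266136; 8,266,136 required, 8,269,343 in favor — approved.
Series D: 3/5 of 18151798 = 10891078.80, rounded up to 10891079; 10,891,079 required, 10,889,635 in favor — not approved.

Not approved — the Series D shares did not give the required vote.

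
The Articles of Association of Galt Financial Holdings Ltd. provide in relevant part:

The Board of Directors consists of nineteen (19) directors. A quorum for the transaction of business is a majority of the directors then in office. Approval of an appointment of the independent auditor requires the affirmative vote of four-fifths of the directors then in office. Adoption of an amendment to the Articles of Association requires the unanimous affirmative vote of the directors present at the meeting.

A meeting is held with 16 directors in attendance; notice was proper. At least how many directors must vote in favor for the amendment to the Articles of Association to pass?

The amendment to the Articles of Association requires the unanimous vote of the directors present (16).
Unanimous means all 16.

16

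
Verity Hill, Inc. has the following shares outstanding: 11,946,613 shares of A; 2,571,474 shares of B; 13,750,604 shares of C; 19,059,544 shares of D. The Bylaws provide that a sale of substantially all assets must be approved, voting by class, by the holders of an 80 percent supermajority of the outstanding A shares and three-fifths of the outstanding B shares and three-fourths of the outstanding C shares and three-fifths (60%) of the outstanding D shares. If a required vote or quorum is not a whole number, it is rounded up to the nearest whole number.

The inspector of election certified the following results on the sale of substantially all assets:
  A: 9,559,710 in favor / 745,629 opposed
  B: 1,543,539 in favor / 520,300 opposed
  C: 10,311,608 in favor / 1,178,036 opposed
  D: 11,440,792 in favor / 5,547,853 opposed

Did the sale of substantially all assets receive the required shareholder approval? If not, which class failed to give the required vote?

A: 4/5 of 11946613 = 9557290.40, rounded up to 9557291; 9,557,291 required, 9,559,710 in favor — approved.
B: 3/5 of 2571474 = 1542884.40, rounded up to 1542885; 1,542,885 required, 1,543,539 in favor — approved.
C: 3/4 of 13750604 = 10312953; 10,312,953 required, 10,311,608 in favor — not approved.
D: 3/5 of 19059544 = 11435726.40, rounded up to 11435727; 11,435,727 required, 11,440,792 in favor — approved.

Not approved — the C shares did not give the required vote.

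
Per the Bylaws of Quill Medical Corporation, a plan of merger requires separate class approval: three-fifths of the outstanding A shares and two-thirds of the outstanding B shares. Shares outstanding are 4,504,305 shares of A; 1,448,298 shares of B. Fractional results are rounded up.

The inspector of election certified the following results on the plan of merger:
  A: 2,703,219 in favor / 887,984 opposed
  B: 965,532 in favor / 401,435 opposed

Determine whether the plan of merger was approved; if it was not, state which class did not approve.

A: 3/5 of 4504305 = 2702583; 2,702,583 required, 2,703,219 in favor — approved.
B: 2/3 of 1448298 = 965532; 965,532 required, 965,532 in favor — approved.

Approved — every class gave the required vote.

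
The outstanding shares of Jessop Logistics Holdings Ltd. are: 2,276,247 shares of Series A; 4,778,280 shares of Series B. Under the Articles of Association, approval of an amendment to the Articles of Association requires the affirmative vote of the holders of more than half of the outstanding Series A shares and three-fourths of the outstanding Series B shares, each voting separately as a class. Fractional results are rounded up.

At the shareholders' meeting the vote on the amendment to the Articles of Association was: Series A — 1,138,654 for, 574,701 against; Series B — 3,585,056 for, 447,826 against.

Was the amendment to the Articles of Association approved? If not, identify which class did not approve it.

Approved — every class gave the required vote.

Series A: a majority of 2276247 is 1138124; 1,138,124 required, 1,138,654 in favor — approved.
Series B: 3/4 of 4778280 = 3583710; 3,583,710 required, 3,585,056 in favor — approved.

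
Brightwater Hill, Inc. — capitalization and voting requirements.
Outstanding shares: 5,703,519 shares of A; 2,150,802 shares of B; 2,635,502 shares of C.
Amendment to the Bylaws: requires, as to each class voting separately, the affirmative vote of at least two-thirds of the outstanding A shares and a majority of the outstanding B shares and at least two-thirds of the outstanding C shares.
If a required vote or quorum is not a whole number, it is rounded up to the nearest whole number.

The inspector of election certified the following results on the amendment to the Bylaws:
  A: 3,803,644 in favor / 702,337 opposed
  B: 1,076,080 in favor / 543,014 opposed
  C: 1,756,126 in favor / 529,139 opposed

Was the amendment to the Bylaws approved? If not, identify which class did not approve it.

Not approved — the C shares did not give the required vote.

A: 2/3 of 5703519 = 3802346; 3,802,346 required, 3,803,644 in favor — approved.
B: a majority of 2150802 is 1075402; 1,075,402 required, 1,076,080 in favor — approved.
C: 2/3 of 2635502 = 1757001.33, rounded up to 1757002; 1,757,002 required, 1,756,126 in favor — not approved.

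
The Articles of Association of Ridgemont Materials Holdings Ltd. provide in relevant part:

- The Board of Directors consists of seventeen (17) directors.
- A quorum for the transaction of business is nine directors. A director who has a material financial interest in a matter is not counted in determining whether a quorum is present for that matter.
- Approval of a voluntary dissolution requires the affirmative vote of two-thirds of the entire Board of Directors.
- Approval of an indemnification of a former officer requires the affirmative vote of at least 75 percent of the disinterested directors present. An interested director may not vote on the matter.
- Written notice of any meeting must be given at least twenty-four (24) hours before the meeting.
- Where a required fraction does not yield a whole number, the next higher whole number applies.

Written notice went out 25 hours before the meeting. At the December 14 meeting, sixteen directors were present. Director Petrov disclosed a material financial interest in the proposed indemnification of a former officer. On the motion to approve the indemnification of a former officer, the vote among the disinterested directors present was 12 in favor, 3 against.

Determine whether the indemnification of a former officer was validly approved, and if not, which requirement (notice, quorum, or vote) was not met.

Notice: 25 hours given; 24 required (25 ≥ 24). Satisfied.
Quorum: 16 present, but the 1 interested director does not count, leaving 15. Quorum is 9. Satisfied.
Vote: the indemnification of a former officer requires three-fourths of the disinterested directors present (16 − 1 = 15). 3/4 of 15 = 11.25, rounded up to 12, so 12 affirmative votes are needed; 12 voted in favor. Satisfied.

Valid — all requirements satisfied.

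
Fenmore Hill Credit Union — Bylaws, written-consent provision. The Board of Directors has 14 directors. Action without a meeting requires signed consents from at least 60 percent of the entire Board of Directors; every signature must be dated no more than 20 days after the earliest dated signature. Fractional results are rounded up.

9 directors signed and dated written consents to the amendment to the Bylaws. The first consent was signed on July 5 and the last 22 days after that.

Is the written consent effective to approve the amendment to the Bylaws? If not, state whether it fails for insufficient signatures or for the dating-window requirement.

Signatures required: at least 60 percent of 14 — 3/5 of 14 = 8.40, rounded up to 9, so 9 needed; 9 signed. Sufficient.
Dating window: the latest signature is 22 days after the earliest; the limit is 20 days. Outside the window.

Not effective — dating-window requirement not satisfied.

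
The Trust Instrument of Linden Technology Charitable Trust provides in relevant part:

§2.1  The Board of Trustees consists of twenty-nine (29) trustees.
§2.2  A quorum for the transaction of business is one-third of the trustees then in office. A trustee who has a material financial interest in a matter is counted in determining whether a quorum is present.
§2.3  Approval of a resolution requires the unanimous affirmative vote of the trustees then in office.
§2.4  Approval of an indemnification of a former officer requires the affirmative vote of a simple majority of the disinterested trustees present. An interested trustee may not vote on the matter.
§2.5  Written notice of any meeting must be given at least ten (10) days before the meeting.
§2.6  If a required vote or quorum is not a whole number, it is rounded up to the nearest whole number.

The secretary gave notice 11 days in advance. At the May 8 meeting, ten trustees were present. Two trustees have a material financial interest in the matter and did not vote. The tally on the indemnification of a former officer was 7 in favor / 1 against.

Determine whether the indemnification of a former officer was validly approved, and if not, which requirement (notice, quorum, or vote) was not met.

Notice: 11 days given; 10 required (11 ≥ 10). Satisfied.
Quorum: 10 present (interested trustees count toward quorum); quorum is 10. Satisfied.
Vote: the indemnification of a former officer requires a majority of the disinterested trustees present (10 − 2 = 8). A majority of 8 is 5, so 5 affirmative votes are needed; 7 voted in favor. Satisfied.

Valid — all requirements satisfied.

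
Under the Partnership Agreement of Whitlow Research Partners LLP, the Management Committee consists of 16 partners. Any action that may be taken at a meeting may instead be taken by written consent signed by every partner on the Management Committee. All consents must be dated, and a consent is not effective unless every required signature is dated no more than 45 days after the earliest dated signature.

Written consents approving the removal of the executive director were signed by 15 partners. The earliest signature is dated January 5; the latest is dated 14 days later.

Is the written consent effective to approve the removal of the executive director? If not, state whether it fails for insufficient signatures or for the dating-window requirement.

Signatures required: the unanimous vote of 16 — unanimous means all 16, so 16 needed; 15 signed. Insufficient.
Dating window: the latest signature is 14 days after the earliest; the limit is 45 days. Within the window.

Not effective — insufficient signatures.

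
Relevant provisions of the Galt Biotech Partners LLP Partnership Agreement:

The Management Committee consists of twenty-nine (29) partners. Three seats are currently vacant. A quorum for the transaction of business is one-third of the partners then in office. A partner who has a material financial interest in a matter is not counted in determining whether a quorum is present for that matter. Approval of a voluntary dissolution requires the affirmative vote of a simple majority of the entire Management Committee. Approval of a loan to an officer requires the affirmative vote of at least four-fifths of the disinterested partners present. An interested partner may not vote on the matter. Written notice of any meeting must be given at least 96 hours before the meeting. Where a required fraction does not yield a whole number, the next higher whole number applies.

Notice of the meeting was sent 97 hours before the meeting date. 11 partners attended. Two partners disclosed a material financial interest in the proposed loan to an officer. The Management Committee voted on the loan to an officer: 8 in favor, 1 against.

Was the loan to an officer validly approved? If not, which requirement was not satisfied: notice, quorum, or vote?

Notice: 97 hours given; 96 required (97 ≥ 96). Satisfied.
Quorum: 11 present, but the 2 interested partners do not count, leaving 9. Quorum is 9. Satisfied.
Vote: the loan to an officer requires four-fifths of the disinterested partners present (11 − 2 = 9). 4/5 of 9 = 7.20, rounded up to 8, so 8 affirmative votes are needed; 8 voted in favor. Satisfied.

Valid — all requirements satisfied.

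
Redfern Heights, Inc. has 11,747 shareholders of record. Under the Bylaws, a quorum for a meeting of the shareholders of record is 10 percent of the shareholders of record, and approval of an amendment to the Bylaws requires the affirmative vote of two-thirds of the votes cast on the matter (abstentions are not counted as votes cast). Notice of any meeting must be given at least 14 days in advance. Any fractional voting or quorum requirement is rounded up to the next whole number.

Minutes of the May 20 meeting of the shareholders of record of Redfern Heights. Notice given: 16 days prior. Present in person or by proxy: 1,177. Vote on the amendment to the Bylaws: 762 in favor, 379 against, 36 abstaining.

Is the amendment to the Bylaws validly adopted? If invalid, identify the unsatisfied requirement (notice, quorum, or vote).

Notice: 16 days given; 14 required. Satisfied.
Quorum: 10% of 11,747 = 1,174.70, rounded up to 1,175; 1,177 present. Satisfied.
Vote: requires two-thirds of the votes cast (1,177 − 36 abstaining = 1,141); 2/3 of 1141 = 760.67, rounded up to 761, so 761 needed; 762 in favor. Satisfied.

Valid — all requirements satisfied.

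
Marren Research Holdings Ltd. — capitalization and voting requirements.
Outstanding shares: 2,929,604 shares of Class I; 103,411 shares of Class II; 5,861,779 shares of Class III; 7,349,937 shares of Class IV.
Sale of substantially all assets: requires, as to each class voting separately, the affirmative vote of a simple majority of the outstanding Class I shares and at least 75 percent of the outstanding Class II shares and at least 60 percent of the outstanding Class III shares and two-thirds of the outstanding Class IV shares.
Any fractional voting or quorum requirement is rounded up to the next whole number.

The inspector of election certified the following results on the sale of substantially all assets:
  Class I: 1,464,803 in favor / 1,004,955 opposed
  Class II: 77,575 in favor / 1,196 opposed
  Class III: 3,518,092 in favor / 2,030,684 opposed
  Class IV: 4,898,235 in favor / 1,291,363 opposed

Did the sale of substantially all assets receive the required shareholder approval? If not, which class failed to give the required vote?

Not approved — the Class IV shares did not give the required vote.

Class I: a majority of 2929604 is 1464803; 1,464,803 required, 1,464,803 in favor — approved.
Class II: 3/4 of 103411 = 77558.25, rounded up to 77559; 77,559 required, 77,575 in favor — approved.
Class III: 3/5 of 5861779 = 3517067.40, rounded up to 3517068; 3,517,068 required, 3,518,092 in favor — approved.
Class IV: 2/3 of 7349937 = 4899958; 4,899,958 required, 4,898,235 in favor — not approved.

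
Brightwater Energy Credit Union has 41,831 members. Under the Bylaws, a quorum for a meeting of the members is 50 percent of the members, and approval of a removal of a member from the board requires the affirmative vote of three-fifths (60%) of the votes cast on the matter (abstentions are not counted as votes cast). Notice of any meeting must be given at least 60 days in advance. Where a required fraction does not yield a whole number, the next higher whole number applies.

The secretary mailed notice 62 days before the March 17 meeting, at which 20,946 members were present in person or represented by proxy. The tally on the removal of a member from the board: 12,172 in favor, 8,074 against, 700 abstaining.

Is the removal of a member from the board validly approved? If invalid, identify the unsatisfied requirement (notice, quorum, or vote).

Notice: 62 days given; 60 required. Satisfied.
Quorum: 50% of 41,831 = 20,915.50, rounded up to 20,916; 20,946 present. Satisfied.
Vote: requires three-fifths of the votes cast (20,946 − 700 abstaining = 20,246); 3/5 of 20246 = 12147.60, rounded up to 12148, so 12,148 needed; 12,172 in favor. Satisfied.

Valid — all requirements satisfied.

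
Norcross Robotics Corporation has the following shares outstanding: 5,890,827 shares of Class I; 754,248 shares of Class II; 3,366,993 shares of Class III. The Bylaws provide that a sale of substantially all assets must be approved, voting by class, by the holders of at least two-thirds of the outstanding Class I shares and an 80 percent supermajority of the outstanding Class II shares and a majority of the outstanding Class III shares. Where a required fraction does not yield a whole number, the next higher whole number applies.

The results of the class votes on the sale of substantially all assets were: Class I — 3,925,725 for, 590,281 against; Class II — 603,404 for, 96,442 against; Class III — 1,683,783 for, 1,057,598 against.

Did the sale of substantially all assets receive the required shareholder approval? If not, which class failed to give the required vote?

Not approved — the Class I shares did not give the required vote.

Class I: 2/3 of 5890827 = 3927218; 3,927,218 required, 3,925,725 in favor — not approved.
Class II: 4/5 of 754248 = 603398.40, rounded up to 603399; 603,399 required, 603,404 in favor — approved.
Class III: a majority of 3366993 is 1683497; 1,683,497 required, 1,683,783 in favor — approved.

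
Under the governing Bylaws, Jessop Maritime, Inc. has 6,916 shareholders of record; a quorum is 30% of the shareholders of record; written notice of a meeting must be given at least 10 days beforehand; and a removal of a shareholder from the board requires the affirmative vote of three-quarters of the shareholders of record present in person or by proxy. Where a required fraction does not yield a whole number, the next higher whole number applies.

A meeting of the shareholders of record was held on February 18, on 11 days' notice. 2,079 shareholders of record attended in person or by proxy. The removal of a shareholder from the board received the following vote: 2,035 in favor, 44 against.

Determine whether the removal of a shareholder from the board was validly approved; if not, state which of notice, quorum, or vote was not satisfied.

Notice: 11 days given; 10 required. Satisfied.
Quorum: 30% of 6,916 = 2,074.80, rounded up to 2,075; 2,079 present. Satisfied.
Vote: requires three-fourths of those present (2,079); 3/4 of 2079 = 1559.25, rounded up to 1560, so 1,560 needed; 2,035 in favor. Satisfied.

Valid — all requirements satisfied.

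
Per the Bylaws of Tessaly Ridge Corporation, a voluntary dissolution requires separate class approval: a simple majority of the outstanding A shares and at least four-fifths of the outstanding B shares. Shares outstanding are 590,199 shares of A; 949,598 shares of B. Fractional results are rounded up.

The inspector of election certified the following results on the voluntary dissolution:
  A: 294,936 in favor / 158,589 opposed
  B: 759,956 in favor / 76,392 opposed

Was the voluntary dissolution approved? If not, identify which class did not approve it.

A: a majority of 590199 is 295100; 295,100 required, 294,936 in favor — not approved.
B: 4/5 of 949598 = 759678.40, rounded up to 759679; 759,679 required, 759,956 in favor — approved.

Not approved — the A shares did not give the required vote.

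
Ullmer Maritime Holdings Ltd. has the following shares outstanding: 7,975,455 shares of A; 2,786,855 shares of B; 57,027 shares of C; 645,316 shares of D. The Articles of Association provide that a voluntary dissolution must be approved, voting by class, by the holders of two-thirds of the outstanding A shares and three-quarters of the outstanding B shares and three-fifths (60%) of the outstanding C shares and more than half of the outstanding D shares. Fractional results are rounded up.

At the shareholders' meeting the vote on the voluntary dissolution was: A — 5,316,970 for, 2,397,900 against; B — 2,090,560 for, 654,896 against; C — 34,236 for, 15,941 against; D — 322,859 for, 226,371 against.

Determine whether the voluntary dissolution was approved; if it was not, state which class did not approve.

Approved — every class gave the required vote.

A: 2/3 of 7975455 = 5316970; 5,316,970 required, 5,316,970 in favor — approved.
B: 3/4 of 2786855 = 2090141.25, rounded up to 2090142; 2,090,142 required, 2,090,560 in favor — approved.
C: 3/5 of 57027 = 34216.20, rounded up to 34217; 34,217 required, 34,236 in favor — approved.
D: a majority of 645316 is 322659; 322,659 required, 322,859 in favor — approved.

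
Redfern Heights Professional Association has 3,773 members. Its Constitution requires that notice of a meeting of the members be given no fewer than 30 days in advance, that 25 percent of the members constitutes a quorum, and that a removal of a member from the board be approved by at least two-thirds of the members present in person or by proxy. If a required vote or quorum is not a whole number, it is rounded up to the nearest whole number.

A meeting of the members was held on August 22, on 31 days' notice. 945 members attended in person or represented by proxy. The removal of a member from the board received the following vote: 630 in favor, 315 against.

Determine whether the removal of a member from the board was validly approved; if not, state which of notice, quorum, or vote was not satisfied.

Valid — all requirements satisfied.

Notice: 31 days given; 30 required. Satisfied.
Quorum: 25% of 3,773 = 943.25, rounded up to 944; 945 present. Satisfied.
Vote: requires two-thirds of those present (945); 2/3 of 945 = 630, so 630 needed; 630 in favor. Satisfied.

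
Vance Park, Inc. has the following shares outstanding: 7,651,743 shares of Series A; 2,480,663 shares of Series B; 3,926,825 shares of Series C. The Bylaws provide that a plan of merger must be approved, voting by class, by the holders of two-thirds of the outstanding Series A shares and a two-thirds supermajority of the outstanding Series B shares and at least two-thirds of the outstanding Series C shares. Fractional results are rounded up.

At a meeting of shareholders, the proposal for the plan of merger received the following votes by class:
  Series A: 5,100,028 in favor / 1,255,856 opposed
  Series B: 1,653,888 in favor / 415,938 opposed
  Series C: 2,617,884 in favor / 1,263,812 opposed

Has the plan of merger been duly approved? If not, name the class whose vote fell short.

Series A: 2/3 of 7651743 = 5101162; 5,101,162 required, 5,100,028 in favor — not approved.
Series B: 2/3 of 2480663 = 1653775.33, rounded up to 1653776; 1,653,776 required, 1,653,888 in favor — approved.
Series C: 2/3 of 3926825 = 2617883.33, rounded up to 2617884; 2,617,884 required, 2,617,884 in favor — approved.

Not approved — the Series A shares did not give the required vote.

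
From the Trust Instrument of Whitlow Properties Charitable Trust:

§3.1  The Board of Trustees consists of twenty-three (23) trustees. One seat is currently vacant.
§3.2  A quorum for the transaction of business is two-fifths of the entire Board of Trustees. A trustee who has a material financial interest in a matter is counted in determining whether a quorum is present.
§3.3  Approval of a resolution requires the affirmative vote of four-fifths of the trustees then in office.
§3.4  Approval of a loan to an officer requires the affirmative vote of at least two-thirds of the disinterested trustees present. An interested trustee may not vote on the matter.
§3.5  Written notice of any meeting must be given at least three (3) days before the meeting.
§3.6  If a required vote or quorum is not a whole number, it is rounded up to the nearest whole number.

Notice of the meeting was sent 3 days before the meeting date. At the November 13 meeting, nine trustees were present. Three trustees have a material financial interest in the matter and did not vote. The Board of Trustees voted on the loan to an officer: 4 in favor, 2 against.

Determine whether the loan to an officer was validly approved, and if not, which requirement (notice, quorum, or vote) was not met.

Invalid — quorum requirement not satisfied.

Notice: 3 days given; 3 required (3 ≥ 3). Satisfied.
Quorum: 9 present (interested trustees count toward quorum); quorum is 10. Not satisfied.
Vote: the loan to an officer requires two-thirds of the disinterested trustees present (9 − 3 = 6). 2/3 of 6 = 4, so 4 affirmative votes are needed; 4 voted in favor. Satisfied. (Moot — without a quorum no business can be validly transacted.)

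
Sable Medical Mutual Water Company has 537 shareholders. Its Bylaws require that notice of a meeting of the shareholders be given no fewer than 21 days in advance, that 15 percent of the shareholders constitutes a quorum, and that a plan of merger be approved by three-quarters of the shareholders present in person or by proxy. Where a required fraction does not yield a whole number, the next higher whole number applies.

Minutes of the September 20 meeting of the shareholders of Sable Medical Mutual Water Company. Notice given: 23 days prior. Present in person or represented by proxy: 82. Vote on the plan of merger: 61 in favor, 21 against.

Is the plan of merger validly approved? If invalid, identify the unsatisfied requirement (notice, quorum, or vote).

Notice: 23 days given; 21 required. Satisfied.
Quorum: 15% of 537 = 80.55, rounded up to 81; 82 present. Satisfied.
Vote: requires three-fourths of those present (82); 3/4 of 82 = 61.50, rounded up to 62, so 62 needed; 61 in favor. Not satisfied.

Invalid — vote requirement not satisfied.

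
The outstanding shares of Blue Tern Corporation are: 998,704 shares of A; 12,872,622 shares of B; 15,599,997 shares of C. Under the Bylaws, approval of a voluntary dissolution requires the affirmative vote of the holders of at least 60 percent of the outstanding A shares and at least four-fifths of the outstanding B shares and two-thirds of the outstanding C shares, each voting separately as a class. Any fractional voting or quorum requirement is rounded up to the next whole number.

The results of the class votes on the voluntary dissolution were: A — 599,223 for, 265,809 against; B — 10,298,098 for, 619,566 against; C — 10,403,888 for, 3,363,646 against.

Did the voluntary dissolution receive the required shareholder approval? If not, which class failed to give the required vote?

Approved — every class gave the required vote.

A: 3/5 of 998704 = 599222.40, rounded up to 599223; 599,223 required, 599,223 in favor — approved.
B: 4/5 of 12872622 = 10298097.60, rounded up to 10298098; 10,298,098 required, 10,298,098 in favor — approved.
C: 2/3 of 15599997 = 10399998; 10,399,998 required, 10,403,888 in favor — approved.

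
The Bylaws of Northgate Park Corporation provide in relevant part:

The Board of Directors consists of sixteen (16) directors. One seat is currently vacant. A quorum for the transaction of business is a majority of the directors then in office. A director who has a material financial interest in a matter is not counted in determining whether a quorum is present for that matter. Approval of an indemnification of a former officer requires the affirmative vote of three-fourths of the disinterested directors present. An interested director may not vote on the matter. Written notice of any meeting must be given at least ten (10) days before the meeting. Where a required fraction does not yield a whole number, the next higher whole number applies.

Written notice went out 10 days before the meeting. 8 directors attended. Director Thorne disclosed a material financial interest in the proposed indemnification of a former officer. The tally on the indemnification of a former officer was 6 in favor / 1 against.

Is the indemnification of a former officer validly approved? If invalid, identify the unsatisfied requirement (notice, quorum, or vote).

Invalid — quorum requirement not satisfied.

Notice: 10 days given; 10 required (10 ≥ 10). Satisfied.
Quorum: 8 present, but the 1 interested director does not count, leaving 7. Quorum is 8. Not satisfied.
Vote: the indemnification of a former officer requires three-fourths of the disinterested directors present (8 − 1 = 7). 3/4 of 7 = 5.25, rounded up to 6, so 6 affirmative votes are needed; 6 voted in favor. Satisfied. (Moot — without a quorum no business can be validly transacted.)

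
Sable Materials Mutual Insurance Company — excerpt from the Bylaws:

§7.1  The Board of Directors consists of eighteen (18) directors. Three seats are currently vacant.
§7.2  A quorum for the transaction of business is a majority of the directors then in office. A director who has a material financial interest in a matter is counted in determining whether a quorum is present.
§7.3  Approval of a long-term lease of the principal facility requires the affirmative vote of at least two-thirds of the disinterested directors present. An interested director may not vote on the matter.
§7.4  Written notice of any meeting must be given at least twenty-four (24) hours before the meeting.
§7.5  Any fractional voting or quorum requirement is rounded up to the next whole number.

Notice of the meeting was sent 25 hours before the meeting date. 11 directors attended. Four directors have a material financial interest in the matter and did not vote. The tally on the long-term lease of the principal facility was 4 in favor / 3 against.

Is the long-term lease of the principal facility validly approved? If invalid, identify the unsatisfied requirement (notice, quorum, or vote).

Invalid — vote requirement not satisfied.

Notice: 25 hours given; 24 required (25 ≥ 24). Satisfied.
Quorum: 11 present (interested directors count toward quorum); quorum is 8. Satisfied.
Vote: the long-term lease of the principal facility requires two-thirds of the disinterested directors present (11 − 4 = 7). 2/3 of 7 = 4.67, rounded up to 5, so 5 affirmative votes are needed; 4 voted in favor. Not satisfied.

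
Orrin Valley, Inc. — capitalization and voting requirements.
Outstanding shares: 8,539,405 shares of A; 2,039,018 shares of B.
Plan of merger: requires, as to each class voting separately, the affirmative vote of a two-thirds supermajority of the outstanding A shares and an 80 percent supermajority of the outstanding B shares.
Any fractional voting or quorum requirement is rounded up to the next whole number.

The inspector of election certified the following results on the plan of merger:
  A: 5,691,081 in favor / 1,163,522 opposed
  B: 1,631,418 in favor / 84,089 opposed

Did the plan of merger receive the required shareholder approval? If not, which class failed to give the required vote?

A: 2/3 of 8539405 = 5692936.67, rounded up to 5692937; 5,692,937 required, 5,691,081 in favor — not approved.
B: 4/5 of 2039018 = 1631214.40, rounded up to 1631215; 1,631,215 required, 1,631,418 in favor — approved.

Not approved — the A shares did not give the required vote.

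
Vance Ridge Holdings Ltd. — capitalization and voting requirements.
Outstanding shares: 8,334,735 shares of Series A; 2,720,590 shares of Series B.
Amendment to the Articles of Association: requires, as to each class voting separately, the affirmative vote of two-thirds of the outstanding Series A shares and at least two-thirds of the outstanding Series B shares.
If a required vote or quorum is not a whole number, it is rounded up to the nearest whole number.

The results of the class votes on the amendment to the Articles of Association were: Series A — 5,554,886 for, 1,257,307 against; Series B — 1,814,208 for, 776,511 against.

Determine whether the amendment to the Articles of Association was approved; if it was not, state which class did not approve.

Not approved — the Series A shares did not give the required vote.

Series A: 2/3 of 8334735 = 5556490; 5,556,490 required, 5,554,886 in favor — not approved.
Series B: 2/3 of 2720590 = 1813726.67, rounded up to 1813727; 1,813,727 required, 1,814,208 in favor — approved.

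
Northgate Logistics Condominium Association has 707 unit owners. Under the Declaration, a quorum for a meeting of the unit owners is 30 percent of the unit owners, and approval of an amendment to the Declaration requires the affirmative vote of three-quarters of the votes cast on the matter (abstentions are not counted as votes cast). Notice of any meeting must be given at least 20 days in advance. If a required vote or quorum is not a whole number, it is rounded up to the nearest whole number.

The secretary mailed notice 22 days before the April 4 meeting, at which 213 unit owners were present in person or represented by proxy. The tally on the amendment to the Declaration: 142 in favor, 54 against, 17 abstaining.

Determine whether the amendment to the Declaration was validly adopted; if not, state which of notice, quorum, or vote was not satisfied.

Invalid — vote requirement not satisfied.

Notice: 22 days given; 20 required. Satisfied.
Quorum: 30% of 707 = 212.10, rounded up to 213; 213 present. Satisfied.
Vote: requires three-fourths of the votes cast (213 − 17 abstaining = 196); 3/4 of 196 = 147, so 147 needed; 142 in favor. Not satisfied.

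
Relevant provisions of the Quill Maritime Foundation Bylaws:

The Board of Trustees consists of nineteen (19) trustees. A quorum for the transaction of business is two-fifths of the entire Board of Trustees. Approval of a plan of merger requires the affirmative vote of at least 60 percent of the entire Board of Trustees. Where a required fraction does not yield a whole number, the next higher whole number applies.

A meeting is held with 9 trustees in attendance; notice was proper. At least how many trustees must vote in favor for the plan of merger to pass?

12

The plan of merger requires three-fifths of the entire Board of Trustees (19).
3/5 of 19 = 11.40, rounded up to 12.
(Only 9 can vote, so the plan of merger cannot pass at this meeting, but the required vote is still 12.)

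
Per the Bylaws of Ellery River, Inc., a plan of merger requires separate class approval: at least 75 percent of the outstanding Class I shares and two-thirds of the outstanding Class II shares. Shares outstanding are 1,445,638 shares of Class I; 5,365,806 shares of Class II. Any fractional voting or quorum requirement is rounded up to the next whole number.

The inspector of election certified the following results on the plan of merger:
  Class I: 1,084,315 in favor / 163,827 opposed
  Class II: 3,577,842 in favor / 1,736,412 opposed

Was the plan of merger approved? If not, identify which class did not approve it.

Class I: 3/4 of 1445638 = 1084228.50, rounded up to 1084229; 1,084,229 required, 1,084,315 in favor — approved.
Class II: 2/3 of 5365806 = 3577204; 3,577,204 required, 3,577,842 in favor — approved.

Approved — every class gave the required vote.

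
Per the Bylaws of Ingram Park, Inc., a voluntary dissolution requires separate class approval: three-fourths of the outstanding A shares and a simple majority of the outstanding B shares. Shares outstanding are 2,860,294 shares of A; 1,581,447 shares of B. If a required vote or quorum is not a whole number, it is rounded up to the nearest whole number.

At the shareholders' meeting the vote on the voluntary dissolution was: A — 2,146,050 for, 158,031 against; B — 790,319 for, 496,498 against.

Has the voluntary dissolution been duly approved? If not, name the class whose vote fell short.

Not approved — the B shares did not give the required vote.

A: 3/4 of 2860294 = 2145220.50, rounded up to 2145221; 2,145,221 required, 2,146,050 in favor — approved.
B: a majority of 1581447 is 790724; 790,724 required, 790,319 in favor — not approved.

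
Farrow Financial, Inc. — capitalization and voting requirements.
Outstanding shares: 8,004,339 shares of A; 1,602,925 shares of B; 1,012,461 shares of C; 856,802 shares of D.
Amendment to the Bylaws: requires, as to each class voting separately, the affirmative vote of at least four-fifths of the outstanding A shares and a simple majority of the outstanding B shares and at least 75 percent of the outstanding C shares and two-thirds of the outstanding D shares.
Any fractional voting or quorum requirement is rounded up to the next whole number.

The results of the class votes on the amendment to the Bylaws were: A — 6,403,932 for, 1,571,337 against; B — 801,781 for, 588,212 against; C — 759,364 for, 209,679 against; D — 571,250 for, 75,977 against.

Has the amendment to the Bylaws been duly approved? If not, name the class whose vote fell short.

Approved — every class gave the required vote.

A: 4/5 of 8004339 = 6403471.20, rounded up to 6403472; 6,403,472 required, 6,403,932 in favor — approved.
B: a majority of 1602925 is 801463; 801,463 required, 801,781 in favor — approved.
C: 3/4 of 1012461 = 759345.75, rounded up to 759346; 759,346 required, 759,364 in favor — approved.
D: 2/3 of 856802 = 571201.33, rounded up to 571202; 571,202 required, 571,250 in favor — approved.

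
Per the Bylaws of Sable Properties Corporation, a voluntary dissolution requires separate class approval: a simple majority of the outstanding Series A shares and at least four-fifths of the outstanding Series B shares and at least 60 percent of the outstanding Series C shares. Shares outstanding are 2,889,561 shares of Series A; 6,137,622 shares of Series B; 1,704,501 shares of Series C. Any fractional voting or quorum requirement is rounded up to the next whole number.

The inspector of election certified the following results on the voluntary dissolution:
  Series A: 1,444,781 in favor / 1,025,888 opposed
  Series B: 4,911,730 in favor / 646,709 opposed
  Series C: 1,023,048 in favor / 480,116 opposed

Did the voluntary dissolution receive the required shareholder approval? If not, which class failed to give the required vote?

Series A: a majority of 2889561 is 1444781; 1,444,781 required, 1,444,781 in favor — approved.
Series B: 4/5 of 6137622 = 4910097.60, rounded up to 4910098; 4,910,098 required, 4,911,730 in favor — approved.
Series C: 3/5 of 1704501 = 1022700.60, rounded up to 1022701; 1,022,701 required, 1,023,048 in favor — approved.

Approved — every class gave the required vote.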